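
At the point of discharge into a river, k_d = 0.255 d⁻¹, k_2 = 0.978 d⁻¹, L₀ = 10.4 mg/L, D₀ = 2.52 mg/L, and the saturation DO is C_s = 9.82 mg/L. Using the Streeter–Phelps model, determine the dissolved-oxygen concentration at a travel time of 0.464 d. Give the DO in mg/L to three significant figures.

k_d L₀/(k_2−k_d) = 0.255×10.4/(0.978−0.255) = 2.652/0.7230 = 3.668 mg/L.
e^(−k_d t) = e^(−0.255×0.4640) = 0.8884; e^(−k_2 t) = e^(−0.978×0.4640) = 0.6352.
D = 3.668 × (0.8884 − 0.6352) + 2.52 × 0.6352 = 0.9287 + 1.601 = 2.529 mg/L.
DO = C_s − D = 9.82 − 2.529 = 7.291 mg/L.

DO ≈ 7.29 mg/L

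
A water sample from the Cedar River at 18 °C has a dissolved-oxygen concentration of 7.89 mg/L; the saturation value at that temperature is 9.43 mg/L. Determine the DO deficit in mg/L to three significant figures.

D = C_s − C = 9.43 − 7.89 = 1.54 mg/L.

D ≈ 1.54 mg/L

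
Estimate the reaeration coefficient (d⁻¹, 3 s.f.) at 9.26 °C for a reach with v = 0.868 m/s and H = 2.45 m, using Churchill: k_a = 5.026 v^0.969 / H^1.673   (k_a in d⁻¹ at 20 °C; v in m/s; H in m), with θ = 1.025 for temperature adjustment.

k_a(20) = 5.026 × 0.868^0.969 / 2.45^1.673 = 5.026 × 0.8718 / 4.478 = 0.9785 d⁻¹.
k_a(9.26) = 0.9785 × 1.025^(9.26−20) = 0.9785 × 0.7671 = 0.7506 d⁻¹.

k_a ≈ 0.751 d⁻¹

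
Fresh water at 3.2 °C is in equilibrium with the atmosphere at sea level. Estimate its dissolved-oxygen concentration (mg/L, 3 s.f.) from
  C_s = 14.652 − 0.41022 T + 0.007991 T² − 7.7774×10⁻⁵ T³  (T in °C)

C_s = 14.652 − 0.41022×3.2 + 0.007991×3.2² − 7.7774×10⁻⁵×3.2³ = 13.42 mg/L.

C_s ≈ 13.4 mg/L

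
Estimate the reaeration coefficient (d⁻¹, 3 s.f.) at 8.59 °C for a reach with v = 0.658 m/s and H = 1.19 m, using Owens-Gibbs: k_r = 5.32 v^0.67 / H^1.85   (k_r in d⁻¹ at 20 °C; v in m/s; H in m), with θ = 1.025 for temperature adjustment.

k_r ≈ 2.20 d⁻¹

k_r(20) = 5.32 × 0.658^0.67 / 1.19^1.85 = 5.32 × 0.7555 / 1.380 = 2.913 d⁻¹.
k_r(8.59) = 2.913 × 1.025^(8.59−20) = 2.913 × 0.7545 = 2.198 d⁻¹.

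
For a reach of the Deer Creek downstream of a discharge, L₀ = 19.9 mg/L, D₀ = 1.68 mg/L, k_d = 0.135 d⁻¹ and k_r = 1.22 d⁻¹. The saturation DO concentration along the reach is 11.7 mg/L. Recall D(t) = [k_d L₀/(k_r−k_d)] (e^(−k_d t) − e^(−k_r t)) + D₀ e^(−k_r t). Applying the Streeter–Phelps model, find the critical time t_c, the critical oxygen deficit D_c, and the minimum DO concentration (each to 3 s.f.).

At the critical point dD/dt = 0, so k_d L₀ e^(−k_d t) = k_r D. Substituting D(t) from the Streeter–Phelps equation and solving for t gives
t_c = ln[(k_r/k_d)(1 − D₀(k_r−k_d)/(k_d L₀))] / (k_r−k_d).
Here k_r−k_d = 1.085 d⁻¹ and 1 − D₀(k_r−k_d)/(k_d L₀) = 1 − 1.68×1.085/(0.135×19.9) = 0.3215, so
t_c = ln(9.037 × 0.3215) / 1.085 = 1.067 / 1.085 = 0.9830 d.
L(t_c) = L₀ e^(−k_d t_c) = 19.9 × 0.8757 = 17.43 mg/L, and at the critical point k_r D_c = k_d L, so D_c = (0.135/1.22) × 17.43 = 1.928 mg/L.
Minimum DO = C_s − D_c = 11.7 − 1.928 = 9.772 mg/L.

t_c ≈ 0.983 d; D_c ≈ 1.93 mg/L; min DO ≈ 9.77 mg/L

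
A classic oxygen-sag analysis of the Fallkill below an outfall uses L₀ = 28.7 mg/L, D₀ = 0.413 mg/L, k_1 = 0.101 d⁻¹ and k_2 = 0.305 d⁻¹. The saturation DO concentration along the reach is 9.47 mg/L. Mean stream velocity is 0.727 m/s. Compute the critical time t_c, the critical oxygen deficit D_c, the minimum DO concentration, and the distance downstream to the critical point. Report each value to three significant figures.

t_c ≈ 5.27 d; D_c ≈ 5.58 mg/L; min DO ≈ 3.89 mg/L; x_c ≈ 331 km

With k_2/k_1 = 3.020 and 1 − D₀(k_2−k_1)/(k_1 L₀) = 0.9709,
t_c = ln(3.020 × 0.9709) / (0.305 − 0.101) = ln(2.932) / 0.2040 = 1.076/0.2040 = 5.273 d.
L(t_c) = L₀ e^(−k_1 t_c) = 28.7 × 0.5871 = 16.85 mg/L, and at the critical point k_2 D_c = k_1 L, so D_c = (0.101/0.305) × 16.85 = 5.580 mg/L.
Minimum DO = C_s − D_c = 9.47 − 5.580 = 3.890 mg/L.
x_c = v t_c = 0.727 m/s × 5.273 d × 86400 s/d = 331200 m ≈ 331 km.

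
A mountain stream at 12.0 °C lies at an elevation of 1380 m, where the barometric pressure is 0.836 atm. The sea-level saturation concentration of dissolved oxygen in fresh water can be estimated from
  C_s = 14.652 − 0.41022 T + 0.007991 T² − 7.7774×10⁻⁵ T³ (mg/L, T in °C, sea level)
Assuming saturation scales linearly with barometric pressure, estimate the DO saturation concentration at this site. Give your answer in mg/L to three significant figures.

C_s ≈ 8.98 mg/L

At sea level: C_s = 14.652 − 0.41022×12.0 + 0.007991×12.0² − 7.7774×10⁻⁵×12.0³ = 10.75 mg/L.
Pressure correction: C_s' = 10.75 × 0.836 = 8.983 mg/L.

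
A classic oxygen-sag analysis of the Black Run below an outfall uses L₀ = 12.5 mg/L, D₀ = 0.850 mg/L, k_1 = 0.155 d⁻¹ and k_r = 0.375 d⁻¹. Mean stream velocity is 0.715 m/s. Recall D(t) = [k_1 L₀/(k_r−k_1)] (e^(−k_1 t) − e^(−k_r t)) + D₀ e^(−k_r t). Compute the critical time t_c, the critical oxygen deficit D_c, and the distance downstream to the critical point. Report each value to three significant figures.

With k_r/k_1 = 2.419 and 1 − D₀(k_r−k_1)/(k_1 L₀) = 0.9035,
t_c = ln(2.419 × 0.9035) / (0.375 − 0.155) = ln(2.186) / 0.2200 = 0.7820/0.2200 = 3.555 d.
L(t_c) = L₀ e^(−k_1 t_c) = 12.5 × 0.5764 = 7.205 mg/L, and at the critical point k_r D_c = k_1 L, so D_c = (0.155/0.375) × 7.205 = 2.978 mg/L.
x_c = v t_c = 0.715 m/s × 3.555 d × 86400 s/d = 219600 m ≈ 220 km.

t_c ≈ 3.55 d; D_c ≈ 2.98 mg/L; x_c ≈ 220 km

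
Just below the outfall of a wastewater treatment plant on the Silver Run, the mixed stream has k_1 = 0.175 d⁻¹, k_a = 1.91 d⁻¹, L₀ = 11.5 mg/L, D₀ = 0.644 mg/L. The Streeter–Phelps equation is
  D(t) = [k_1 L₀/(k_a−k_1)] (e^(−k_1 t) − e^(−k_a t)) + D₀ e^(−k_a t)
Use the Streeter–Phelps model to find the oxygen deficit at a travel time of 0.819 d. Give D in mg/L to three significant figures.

k_1 L₀/(k_a−k_1) = 0.175×11.5/(1.91−0.175) = 2.012/1.735 = 1.160 mg/L.
e^(−k_1 t) = e^(−0.175×0.8190) = 0.8665; e^(−k_a t) = e^(−1.91×0.8190) = 0.2092.
D = 1.160 × (0.8665 − 0.2092) + 0.644 × 0.2092 = 0.7624 + 0.1347 = 0.8971 mg/L.

D ≈ 0.897 mg/L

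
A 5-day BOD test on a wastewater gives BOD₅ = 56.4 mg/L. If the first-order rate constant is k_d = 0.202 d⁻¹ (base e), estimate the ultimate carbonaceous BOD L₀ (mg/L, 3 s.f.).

BOD₅ = L₀(1 − e^(−5k_d)) ⇒ L₀ = BOD₅ / (1 − e^(−5×0.202))
= 56.4 / (1 − 0.3642) = 56.4 / 0.6358 = 88.71 mg/L.

L₀ ≈ 88.7 mg/L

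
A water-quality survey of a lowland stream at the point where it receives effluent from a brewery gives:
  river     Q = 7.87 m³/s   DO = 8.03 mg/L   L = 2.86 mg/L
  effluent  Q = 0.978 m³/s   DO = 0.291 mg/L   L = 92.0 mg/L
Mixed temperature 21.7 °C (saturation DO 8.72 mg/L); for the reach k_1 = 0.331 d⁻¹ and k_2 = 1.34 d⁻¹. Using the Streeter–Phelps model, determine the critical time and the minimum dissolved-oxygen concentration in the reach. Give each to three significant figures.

Mixed DO = (7.87×8.03 + 0.978×0.291)/(7.87+0.978) = 63.48/8.848 = 7.175 mg/L.
Mixed L₀ = (7.87×2.86 + 0.978×92.0)/(8.848) = 112.5/8.848 = 12.71 mg/L.
Initial deficit D₀ = C_s − DO₀ = 8.72 − 7.175 = 1.545 mg/L.
t_c = (1/1.009) ln[(1.34/0.331)(1 − 1.545×1.009/(0.331×12.71))] = 0.9911 × ln(2.548) = 0.9270 d.
D_c = (0.331/1.34) × 12.71 × e^(−0.331×0.9270) = 0.2470 × 12.71 × 0.7358 = 2.311 mg/L.
Minimum DO = 8.72 − 2.311 = 6.409 mg/L.

t_c ≈ 0.927 d; minimum DO ≈ 6.41 mg/L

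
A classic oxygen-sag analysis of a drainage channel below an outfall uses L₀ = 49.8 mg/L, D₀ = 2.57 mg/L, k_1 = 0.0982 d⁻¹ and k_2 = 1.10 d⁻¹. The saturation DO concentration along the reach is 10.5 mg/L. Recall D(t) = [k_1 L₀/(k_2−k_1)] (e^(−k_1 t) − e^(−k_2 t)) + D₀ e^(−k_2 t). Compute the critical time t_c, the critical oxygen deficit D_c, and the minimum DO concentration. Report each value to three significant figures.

t_c ≈ 1.67 d; D_c ≈ 3.78 mg/L; min DO ≈ 6.72 mg/L

t_c = [1/(k_2−k_1)] ln[(k_2/k_1)(1 − D₀(k_2−k_1)/(k_1 L₀))]
= [1/(1.10−0.0982)] ln[(1.10/0.0982)(1 − 2.57×1.002/(0.0982×49.8))]
= (1/1.002) ln[11.20 × 0.4735] = 0.9982 × ln(5.304) = 0.9982 × 1.669 = 1.666 d.
L(t_c) = L₀ e^(−k_1 t_c) = 49.8 × 0.8491 = 42.29 mg/L, and at the critical point k_2 D_c = k_1 L, so D_c = (0.0982/1.10) × 42.29 = 3.775 mg/L.
Minimum DO = C_s − D_c = 10.5 − 3.775 = 6.725 mg/L.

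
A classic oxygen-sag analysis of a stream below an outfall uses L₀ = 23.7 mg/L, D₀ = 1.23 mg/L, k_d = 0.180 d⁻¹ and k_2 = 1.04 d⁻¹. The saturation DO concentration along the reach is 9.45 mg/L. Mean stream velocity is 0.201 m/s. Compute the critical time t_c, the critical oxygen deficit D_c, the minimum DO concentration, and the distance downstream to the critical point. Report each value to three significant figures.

t_c = [1/(k_2−k_d)] ln[(k_2/k_d)(1 − D₀(k_2−k_d)/(k_d L₀))]
= [1/(1.04−0.180)] ln[(1.04/0.180)(1 − 1.23×0.8600/(0.180×23.7))]
= (1/0.8600) ln[5.778 × 0.7520] = 1.163 × ln(4.345) = 1.163 × 1.469 = 1.708 d.
L(t_c) = L₀ e^(−k_d t_c) = 23.7 × 0.7353 = 17.43 mg/L, and at the critical point k_2 D_c = k_d L, so D_c = (0.180/1.04) × 17.43 = 3.016 mg/L.
Minimum DO = C_s − D_c = 9.45 − 3.016 = 6.434 mg/L.
x_c = v t_c = 0.201 m/s × 1.708 d × 86400 s/d = 29670 m ≈ 29.7 km.

t_c ≈ 1.71 d; D_c ≈ 3.02 mg/L; min DO ≈ 6.43 mg/L; x_c ≈ 29.7 km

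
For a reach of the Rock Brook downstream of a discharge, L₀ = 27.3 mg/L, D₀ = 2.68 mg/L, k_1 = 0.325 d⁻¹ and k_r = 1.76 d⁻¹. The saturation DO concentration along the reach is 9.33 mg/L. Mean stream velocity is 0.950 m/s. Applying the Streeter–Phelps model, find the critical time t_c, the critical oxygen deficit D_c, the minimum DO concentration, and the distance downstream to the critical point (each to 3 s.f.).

At the critical point dD/dt = 0, so k_1 L₀ e^(−k_1 t) = k_r D. Substituting D(t) from the Streeter–Phelps equation and solving for t gives
t_c = ln[(k_r/k_1)(1 − D₀(k_r−k_1)/(k_1 L₀))] / (k_r−k_1).
Here k_r−k_1 = 1.435 d⁻¹ and 1 − D₀(k_r−k_1)/(k_1 L₀) = 1 − 2.68×1.435/(0.325×27.3) = 0.5665, so
t_c = ln(5.415 × 0.5665) / 1.435 = 1.121 / 1.435 = 0.7812 d.
D_c = (k_1/k_r) L₀ e^(−k_1 t_c) = (0.325/1.76) × 27.3 × e^(−0.325×0.7812) = 0.1847 × 27.3 × 0.7758 = 3.911 mg/L.
Minimum DO = C_s − D_c = 9.33 − 3.911 = 5.419 mg/L.
x_c = v t_c = 0.950 m/s × 0.7812 d × 86400 s/d = 64120 m ≈ 64.1 km.

t_c ≈ 0.781 d; D_c ≈ 3.91 mg/L; min DO ≈ 5.42 mg/L; x_c ≈ 64.1 km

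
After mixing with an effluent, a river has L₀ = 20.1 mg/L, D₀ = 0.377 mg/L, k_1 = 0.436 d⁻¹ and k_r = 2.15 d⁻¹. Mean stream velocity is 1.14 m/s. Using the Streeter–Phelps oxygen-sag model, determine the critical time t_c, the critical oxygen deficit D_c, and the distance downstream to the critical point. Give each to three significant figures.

With k_r/k_1 = 4.931 and 1 − D₀(k_r−k_1)/(k_1 L₀) = 0.9263,
t_c = ln(4.931 × 0.9263) / (2.15 − 0.436) = ln(4.568) / 1.714 = 1.519/1.714 = 0.8862 d.
L(t_c) = L₀ e^(−k_1 t_c) = 20.1 × 0.6795 = 13.66 mg/L, and at the critical point k_r D_c = k_1 L, so D_c = (0.436/2.15) × 13.66 = 2.770 mg/L.
x_c = v t_c = 1.14 m/s × 0.8862 d × 86400 s/d = 87290 m ≈ 87.3 km.

t_c ≈ 0.886 d; D_c ≈ 2.77 mg/L; x_c ≈ 87.3 km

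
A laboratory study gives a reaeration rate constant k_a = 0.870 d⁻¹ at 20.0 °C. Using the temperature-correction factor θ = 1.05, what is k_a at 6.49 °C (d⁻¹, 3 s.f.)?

k_a(T₂) = k_a(T₁) · θ^(T₂−T₁) = 0.870 × 1.05^(6.49−20.0)
= 0.870 × 1.05^-13.5 = 0.870 × 0.5173 = 0.4500 d⁻¹.

k_a ≈ 0.450 d⁻¹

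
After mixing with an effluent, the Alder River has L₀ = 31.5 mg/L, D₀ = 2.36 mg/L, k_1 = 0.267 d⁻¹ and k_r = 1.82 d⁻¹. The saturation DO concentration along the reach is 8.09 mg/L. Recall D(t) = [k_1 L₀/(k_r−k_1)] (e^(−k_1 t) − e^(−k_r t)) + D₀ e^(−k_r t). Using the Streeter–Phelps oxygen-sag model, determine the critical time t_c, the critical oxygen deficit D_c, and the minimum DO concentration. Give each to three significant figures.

With k_r/k_1 = 6.816 and 1 − D₀(k_r−k_1)/(k_1 L₀) = 0.5642,
t_c = ln(6.816 × 0.5642) / (1.82 − 0.267) = ln(3.846) / 1.553 = 1.347/1.553 = 0.8674 d.
D_c = (k_1/k_r) L₀ e^(−k_1 t_c) = (0.267/1.82) × 31.5 × e^(−0.267×0.8674) = 0.1467 × 31.5 × 0.7933 = 3.666 mg/L.
Minimum DO = C_s − D_c = 8.09 − 3.666 = 4.424 mg/L.

t_c ≈ 0.867 d; D_c ≈ 3.67 mg/L; min DO ≈ 4.42 mg/L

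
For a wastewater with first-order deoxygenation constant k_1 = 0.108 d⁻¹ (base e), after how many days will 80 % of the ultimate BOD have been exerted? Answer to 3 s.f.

t ≈ 14.9 d

y/L₀ = 1 − e^(−k_1 t) = 0.80 ⇒ e^(−k_1 t) = 0.200
t = −ln(0.200) / 0.108 = 1.609 / 0.108 = 14.90 d.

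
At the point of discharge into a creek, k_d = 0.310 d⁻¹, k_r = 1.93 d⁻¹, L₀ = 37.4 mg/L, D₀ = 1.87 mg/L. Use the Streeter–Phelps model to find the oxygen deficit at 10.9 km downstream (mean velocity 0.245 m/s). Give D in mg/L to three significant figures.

Travel time t = x/v = 10.9 km / (0.245 m/s) = 10900 m / 0.245 m/s = 44490 s = 0.5149 d.
k_d L₀/(k_r−k_d) = 0.310×37.4/(1.93−0.310) = 11.59/1.620 = 7.157 mg/L.
e^(−k_d t) = e^(−0.310×0.5149) = 0.8525; e^(−k_r t) = e^(−1.93×0.5149) = 0.3702.
D = 7.157 × (0.8525 − 0.3702) + 1.87 × 0.3702 = 3.452 + 0.6922 = 4.144 mg/L.

D ≈ 4.14 mg/L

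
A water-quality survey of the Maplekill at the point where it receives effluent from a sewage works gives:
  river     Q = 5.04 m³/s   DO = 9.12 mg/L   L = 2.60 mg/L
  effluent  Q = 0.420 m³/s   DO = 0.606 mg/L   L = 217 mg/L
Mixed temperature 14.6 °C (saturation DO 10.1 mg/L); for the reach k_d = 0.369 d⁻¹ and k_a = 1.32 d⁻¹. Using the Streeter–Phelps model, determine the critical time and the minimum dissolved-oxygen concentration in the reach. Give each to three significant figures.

t_c ≈ 1.08 d; minimum DO ≈ 6.51 mg/L

Mixed DO = (5.04×9.12 + 0.420×0.606)/(5.04+0.420) = 46.22/5.460 = 8.465 mg/L.
Mixed L₀ = (5.04×2.60 + 0.420×217)/(5.460) = 104.2/5.460 = 19.09 mg/L.
Initial deficit D₀ = C_s − DO₀ = 10.1 − 8.465 = 1.635 mg/L.
t_c = (1/0.9510) ln[(1.32/0.369)(1 − 1.635×0.9510/(0.369×19.09))] = 1.052 × ln(2.788) = 1.078 d.
D_c = (0.369/1.32) × 19.09 × e^(−0.369×1.078) = 0.2795 × 19.09 × 0.6718 = 3.585 mg/L.
Minimum DO = 10.1 − 3.585 = 6.515 mg/L.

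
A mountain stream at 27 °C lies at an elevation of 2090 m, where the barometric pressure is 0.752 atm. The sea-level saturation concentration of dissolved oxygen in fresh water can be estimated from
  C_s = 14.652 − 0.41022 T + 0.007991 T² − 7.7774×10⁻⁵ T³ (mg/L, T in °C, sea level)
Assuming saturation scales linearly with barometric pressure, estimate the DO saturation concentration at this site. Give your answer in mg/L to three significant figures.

At sea level: C_s = 14.652 − 0.41022×27 + 0.007991×27² − 7.7774×10⁻⁵×27³ = 7.871 mg/L.
Pressure correction: C_s' = 7.871 × 0.752 = 5.919 mg/L.

C_s ≈ 5.92 mg/L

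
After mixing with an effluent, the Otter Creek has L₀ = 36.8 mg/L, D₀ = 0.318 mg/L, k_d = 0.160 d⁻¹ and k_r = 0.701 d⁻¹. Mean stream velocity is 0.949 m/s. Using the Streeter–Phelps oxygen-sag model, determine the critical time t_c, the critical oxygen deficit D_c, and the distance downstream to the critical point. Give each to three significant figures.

t_c ≈ 2.68 d; D_c ≈ 5.47 mg/L; x_c ≈ 219 km

At the critical point dD/dt = 0, so k_d L₀ e^(−k_d t) = k_r D. Substituting D(t) from the Streeter–Phelps equation and solving for t gives
t_c = ln[(k_r/k_d)(1 − D₀(k_r−k_d)/(k_d L₀))] / (k_r−k_d).
Here k_r−k_d = 0.5410 d⁻¹ and 1 − D₀(k_r−k_d)/(k_d L₀) = 1 − 0.318×0.5410/(0.160×36.8) = 0.9708, so
t_c = ln(4.381 × 0.9708) / 0.5410 = 1.448 / 0.5410 = 2.676 d.
L(t_c) = L₀ e^(−k_d t_c) = 36.8 × 0.6517 = 23.98 mg/L, and at the critical point k_r D_c = k_d L, so D_c = (0.160/0.701) × 23.98 = 5.474 mg/L.
x_c = v t_c = 0.949 m/s × 2.676 d × 86400 s/d = 219400 m ≈ 219 km.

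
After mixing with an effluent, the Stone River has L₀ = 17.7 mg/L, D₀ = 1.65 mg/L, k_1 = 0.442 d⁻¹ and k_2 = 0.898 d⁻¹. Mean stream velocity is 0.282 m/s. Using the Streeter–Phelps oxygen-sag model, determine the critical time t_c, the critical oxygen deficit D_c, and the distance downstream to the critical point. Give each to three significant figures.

t_c ≈ 1.33 d; D_c ≈ 4.83 mg/L; x_c ≈ 32.5 km

t_c = [1/(k_2−k_1)] ln[(k_2/k_1)(1 − D₀(k_2−k_1)/(k_1 L₀))]
= [1/(0.898−0.442)] ln[(0.898/0.442)(1 − 1.65×0.4560/(0.442×17.7))]
= (1/0.4560) ln[2.032 × 0.9038] = 2.193 × ln(1.836) = 2.193 × 0.6077 = 1.333 d.
D_c = (k_1/k_2) L₀ e^(−k_1 t_c) = (0.442/0.898) × 17.7 × e^(−0.442×1.333) = 0.4922 × 17.7 × 0.5548 = 4.834 mg/L.
x_c = v t_c = 0.282 m/s × 1.333 d × 86400 s/d = 32470 m ≈ 32.5 km.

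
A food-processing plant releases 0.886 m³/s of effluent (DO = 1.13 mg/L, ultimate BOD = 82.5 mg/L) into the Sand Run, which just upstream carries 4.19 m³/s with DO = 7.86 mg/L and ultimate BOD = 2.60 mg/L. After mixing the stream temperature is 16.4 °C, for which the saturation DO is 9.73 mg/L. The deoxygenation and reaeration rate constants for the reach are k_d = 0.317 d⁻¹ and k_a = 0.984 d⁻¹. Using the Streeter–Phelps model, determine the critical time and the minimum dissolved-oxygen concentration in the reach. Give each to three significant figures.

Mixed DO = (4.19×7.86 + 0.886×1.13)/(4.19+0.886) = 33.93/5.076 = 6.685 mg/L.
Mixed L₀ = (4.19×2.60 + 0.886×82.5)/(5.076) = 83.99/5.076 = 16.55 mg/L.
Initial deficit D₀ = C_s − DO₀ = 9.73 − 6.685 = 3.045 mg/L.
t_c = (1/0.6670) ln[(0.984/0.317)(1 − 3.045×0.6670/(0.317×16.55))] = 1.499 × ln(1.902) = 0.9641 d.
D_c = (0.317/0.984) × 16.55 × e^(−0.317×0.9641) = 0.3222 × 16.55 × 0.7367 = 3.927 mg/L.
Minimum DO = 9.73 − 3.927 = 5.803 mg/L.

t_c ≈ 0.964 d; minimum DO ≈ 5.80 mg/L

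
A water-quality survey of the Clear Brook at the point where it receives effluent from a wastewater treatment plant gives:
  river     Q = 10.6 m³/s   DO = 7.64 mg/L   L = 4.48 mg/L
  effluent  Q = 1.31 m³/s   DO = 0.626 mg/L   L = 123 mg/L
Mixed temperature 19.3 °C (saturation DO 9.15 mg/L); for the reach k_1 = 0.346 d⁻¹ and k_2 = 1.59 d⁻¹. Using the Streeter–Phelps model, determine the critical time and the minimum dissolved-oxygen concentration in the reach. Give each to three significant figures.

t_c ≈ 0.718 d; minimum DO ≈ 6.18 mg/L

Mixed DO = (10.6×7.64 + 1.31×0.626)/(10.6+1.31) = 81.80/11.91 = 6.869 mg/L.
Mixed L₀ = (10.6×4.48 + 1.31×123)/(11.91) = 208.6/11.91 = 17.52 mg/L.
Initial deficit D₀ = C_s − DO₀ = 9.15 − 6.869 = 2.281 mg/L.
t_c = (1/1.244) ln[(1.59/0.346)(1 − 2.281×1.244/(0.346×17.52))] = 0.8039 × ln(2.443) = 0.7182 d.
D_c = (0.346/1.59) × 17.52 × e^(−0.346×0.7182) = 0.2176 × 17.52 × 0.7800 = 2.973 mg/L.
Minimum DO = 9.15 − 2.973 = 6.177 mg/L.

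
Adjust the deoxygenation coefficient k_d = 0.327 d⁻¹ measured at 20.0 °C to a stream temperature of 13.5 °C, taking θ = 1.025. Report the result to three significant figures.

k_d(T₂) = k_d(T₁) · θ^(T₂−T₁) = 0.327 × 1.025^(13.5−20.0)
= 0.327 × 1.025^-6.50 = 0.327 × 0.8517 = 0.2785 d⁻¹.

k_d ≈ 0.279 d⁻¹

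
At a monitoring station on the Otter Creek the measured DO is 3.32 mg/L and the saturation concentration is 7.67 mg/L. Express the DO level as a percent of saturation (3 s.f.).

% saturation = C/C_s × 100 = 3.32/7.67 × 100 = 43.3 %.

43.3 % saturation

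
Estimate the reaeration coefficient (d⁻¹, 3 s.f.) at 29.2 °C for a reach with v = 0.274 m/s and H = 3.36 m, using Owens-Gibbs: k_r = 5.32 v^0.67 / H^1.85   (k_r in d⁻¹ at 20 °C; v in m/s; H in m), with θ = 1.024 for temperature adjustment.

k_r(20) = 5.32 × 0.274^0.67 / 3.36^1.85 = 5.32 × 0.4200 / 9.413 = 0.2374 d⁻¹.
k_r(29.2) = 0.2374 × 1.024^(29.2−20) = 0.2374 × 1.244 = 0.2953 d⁻¹.

k_r ≈ 0.295 d⁻¹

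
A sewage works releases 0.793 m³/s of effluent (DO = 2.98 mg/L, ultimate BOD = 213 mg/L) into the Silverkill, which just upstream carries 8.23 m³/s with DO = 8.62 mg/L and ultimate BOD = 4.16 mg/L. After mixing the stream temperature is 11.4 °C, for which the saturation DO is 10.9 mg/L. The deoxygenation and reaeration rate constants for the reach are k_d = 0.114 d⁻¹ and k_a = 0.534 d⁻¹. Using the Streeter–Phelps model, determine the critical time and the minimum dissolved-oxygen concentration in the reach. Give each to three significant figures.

t_c ≈ 2.23 d; minimum DO ≈ 7.17 mg/L

Mixed DO = (8.23×8.62 + 0.793×2.98)/(8.23+0.793) = 73.31/9.023 = 8.124 mg/L.
Mixed L₀ = (8.23×4.16 + 0.793×213)/(9.023) = 203.1/9.023 = 22.51 mg/L.
Initial deficit D₀ = C_s − DO₀ = 10.9 − 8.124 = 2.776 mg/L.
t_c = (1/0.4200) ln[(0.534/0.114)(1 − 2.776×0.4200/(0.114×22.51))] = 2.381 × ln(2.557) = 2.235 d.
D_c = (0.114/0.534) × 22.51 × e^(−0.114×2.235) = 0.2135 × 22.51 × 0.7751 = 3.725 mg/L.
Minimum DO = 10.9 − 3.725 = 7.175 mg/L.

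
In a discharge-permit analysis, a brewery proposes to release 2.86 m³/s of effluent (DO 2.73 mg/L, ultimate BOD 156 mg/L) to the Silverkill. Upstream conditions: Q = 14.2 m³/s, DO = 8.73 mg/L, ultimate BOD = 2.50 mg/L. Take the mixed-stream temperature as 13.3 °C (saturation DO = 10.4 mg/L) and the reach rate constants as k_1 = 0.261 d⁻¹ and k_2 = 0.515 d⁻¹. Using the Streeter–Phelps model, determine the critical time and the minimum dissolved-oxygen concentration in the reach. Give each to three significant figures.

t_c ≈ 2.29 d; minimum DO ≈ 2.54 mg/L

Mixed DO = (14.2×8.73 + 2.86×2.73)/(14.2+2.86) = 131.8/17.06 = 7.724 mg/L.
Mixed L₀ = (14.2×2.50 + 2.86×156)/(17.06) = 481.7/17.06 = 28.23 mg/L.
Initial deficit D₀ = C_s − DO₀ = 10.4 − 7.724 = 2.676 mg/L.
t_c = (1/0.2540) ln[(0.515/0.261)(1 − 2.676×0.2540/(0.261×28.23))] = 3.937 × ln(1.791) = 2.295 d.
D_c = (0.261/0.515) × 28.23 × e^(−0.261×2.295) = 0.5068 × 28.23 × 0.5494 = 7.861 mg/L.
Minimum DO = 10.4 − 7.861 = 2.539 mg/L.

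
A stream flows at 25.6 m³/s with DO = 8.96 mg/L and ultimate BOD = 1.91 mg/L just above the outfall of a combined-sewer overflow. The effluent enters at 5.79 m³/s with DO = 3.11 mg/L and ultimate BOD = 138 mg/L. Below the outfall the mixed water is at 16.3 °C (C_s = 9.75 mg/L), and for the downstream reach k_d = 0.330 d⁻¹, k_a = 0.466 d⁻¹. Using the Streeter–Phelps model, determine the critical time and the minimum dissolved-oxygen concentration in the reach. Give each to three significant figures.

Mixed DO = (25.6×8.96 + 5.79×3.11)/(25.6+5.79) = 247.4/31.39 = 7.881 mg/L.
Mixed L₀ = (25.6×1.91 + 5.79×138)/(31.39) = 847.9/31.39 = 27.01 mg/L.
Initial deficit D₀ = C_s − DO₀ = 9.75 − 7.881 = 1.869 mg/L.
t_c = (1/0.1360) ln[(0.466/0.330)(1 − 1.869×0.1360/(0.330×27.01))] = 7.353 × ln(1.372) = 2.325 d.
D_c = (0.330/0.466) × 27.01 × e^(−0.330×2.325) = 0.7082 × 27.01 × 0.4643 = 8.882 mg/L.
Minimum DO = 9.75 − 8.882 = 0.8679 mg/L.

t_c ≈ 2.32 d; minimum DO ≈ 0.868 mg/L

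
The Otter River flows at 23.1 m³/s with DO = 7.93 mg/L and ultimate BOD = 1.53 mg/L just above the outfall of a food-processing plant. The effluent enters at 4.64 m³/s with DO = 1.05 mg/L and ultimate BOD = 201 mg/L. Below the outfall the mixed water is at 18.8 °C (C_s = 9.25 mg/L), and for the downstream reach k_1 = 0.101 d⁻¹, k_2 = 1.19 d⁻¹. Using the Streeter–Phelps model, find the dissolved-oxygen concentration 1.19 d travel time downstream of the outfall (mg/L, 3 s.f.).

DO ≈ 6.57 mg/L

Mixed DO = (23.1×7.93 + 4.64×1.05)/(23.1+4.64) = 188.1/27.74 = 6.779 mg/L.
Mixed L₀ = (23.1×1.53 + 4.64×201)/(27.74) = 968.0/27.74 = 34.89 mg/L.
Initial deficit D₀ = C_s − DO₀ = 9.25 − 6.779 = 2.471 mg/L.
D(1.19) = [0.101×34.89/(1.19−0.101)](e^(−0.101×1.19) − e^(−1.19×1.19)) + 2.471 e^(−1.19×1.19)
= 3.236 × (0.8868 − 0.2427) + 2.471 × 0.2427 = 2.684 mg/L.
DO = 9.25 − 2.684 = 6.566 mg/L.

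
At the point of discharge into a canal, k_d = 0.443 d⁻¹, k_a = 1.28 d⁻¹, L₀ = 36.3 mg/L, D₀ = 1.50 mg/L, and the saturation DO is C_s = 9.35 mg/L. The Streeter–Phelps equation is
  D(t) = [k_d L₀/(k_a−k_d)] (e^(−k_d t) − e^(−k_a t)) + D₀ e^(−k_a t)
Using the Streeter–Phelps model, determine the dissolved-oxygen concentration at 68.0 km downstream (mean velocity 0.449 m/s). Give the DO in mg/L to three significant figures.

Travel time t = x/v = 68.0 km / (0.449 m/s) = 68000 m / 0.449 m/s = 151400 s = 1.753 d.
k_d L₀/(k_a−k_d) = 0.443×36.3/(1.28−0.443) = 16.08/0.8370 = 19.21 mg/L.
e^(−k_d t) = e^(−0.443×1.753) = 0.4600; e^(−k_a t) = e^(−1.28×1.753) = 0.1061.
D = 19.21 × (0.4600 − 0.1061) + 1.50 × 0.1061 = 6.800 + 0.1591 = 6.959 mg/L.
DO = C_s − D = 9.35 − 6.959 = 2.391 mg/L.

DO ≈ 2.39 mg/L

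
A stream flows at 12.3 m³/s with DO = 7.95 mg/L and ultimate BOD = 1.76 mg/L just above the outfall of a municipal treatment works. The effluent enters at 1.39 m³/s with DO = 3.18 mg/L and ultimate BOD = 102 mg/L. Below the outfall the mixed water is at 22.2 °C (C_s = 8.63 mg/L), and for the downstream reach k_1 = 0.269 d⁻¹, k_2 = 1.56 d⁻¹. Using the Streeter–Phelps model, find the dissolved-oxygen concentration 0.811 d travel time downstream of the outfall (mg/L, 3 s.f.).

Mixed DO = (12.3×7.95 + 1.39×3.18)/(12.3+1.39) = 102.2/13.69 = 7.466 mg/L.
Mixed L₀ = (12.3×1.76 + 1.39×102)/(13.69) = 163.4/13.69 = 11.94 mg/L.
Initial deficit D₀ = C_s − DO₀ = 8.63 − 7.466 = 1.164 mg/L.
D(0.811) = [0.269×11.94/(1.56−0.269)](e^(−0.269×0.811) − e^(−1.56×0.811)) + 1.164 e^(−1.56×0.811)
= 2.487 × (0.8040 − 0.2822) + 1.164 × 0.2822 = 1.627 mg/L.
DO = 8.63 − 1.627 = 7.003 mg/L.

DO ≈ 7.00 mg/L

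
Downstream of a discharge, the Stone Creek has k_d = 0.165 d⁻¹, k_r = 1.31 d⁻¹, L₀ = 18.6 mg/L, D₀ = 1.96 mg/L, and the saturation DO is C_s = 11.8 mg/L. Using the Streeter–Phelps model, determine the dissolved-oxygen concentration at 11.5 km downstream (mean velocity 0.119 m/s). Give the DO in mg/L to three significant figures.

Travel time t = x/v = 11.5 km / (0.119 m/s) = 11500 m / 0.119 m/s = 96640 s = 1.119 d.
k_d L₀/(k_r−k_d) = 0.165×18.6/(1.31−0.165) = 3.069/1.145 = 2.680 mg/L.
e^(−k_d t) = e^(−0.165×1.119) = 0.8315; e^(−k_r t) = e^(−1.31×1.119) = 0.2310.
D = 2.680 × (0.8315 − 0.2310) + 1.96 × 0.2310 = 1.609 + 0.4528 = 2.062 mg/L.
DO = C_s − D = 11.8 − 2.062 = 9.738 mg/L.

DO ≈ 9.74 mg/L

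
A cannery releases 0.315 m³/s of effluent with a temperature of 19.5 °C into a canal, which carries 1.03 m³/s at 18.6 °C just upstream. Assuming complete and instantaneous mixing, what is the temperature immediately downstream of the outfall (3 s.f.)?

Flow-weighted mixing: C = (Q_r C_r + Q_w C_w)/(Q_r + Q_w)
= (1.03×18.6 + 0.315×19.5)/(1.03 + 0.315) = 25.30/1.345 = 18.81 °C.

18.8 °C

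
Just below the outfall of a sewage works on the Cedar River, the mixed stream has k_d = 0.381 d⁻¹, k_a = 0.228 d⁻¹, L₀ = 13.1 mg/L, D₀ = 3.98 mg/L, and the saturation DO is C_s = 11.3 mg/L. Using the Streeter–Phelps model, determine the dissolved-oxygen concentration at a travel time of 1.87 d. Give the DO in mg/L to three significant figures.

DO ≈ 3.40 mg/L

k_d L₀/(k_a−k_d) = 0.381×13.1/(0.228−0.381) = 4.991/-0.1530 = -32.62 mg/L.
e^(−k_d t) = e^(−0.381×1.870) = 0.4904; e^(−k_a t) = e^(−0.228×1.870) = 0.6529.
D = -32.62 × (0.4904 − 0.6529) + 3.98 × 0.6529 = 5.299 + 2.598 = 7.898 mg/L.
DO = C_s − D = 11.3 − 7.898 = 3.402 mg/L.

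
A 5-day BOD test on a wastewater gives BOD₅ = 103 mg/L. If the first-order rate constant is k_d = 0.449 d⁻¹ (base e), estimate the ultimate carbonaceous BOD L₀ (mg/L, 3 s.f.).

L₀ ≈ 115 mg/L

BOD₅ = L₀(1 − e^(−5k_d)) ⇒ L₀ = BOD₅ / (1 − e^(−5×0.449))
= 103 / (1 − 0.1059) = 103 / 0.8941 = 115.2 mg/L.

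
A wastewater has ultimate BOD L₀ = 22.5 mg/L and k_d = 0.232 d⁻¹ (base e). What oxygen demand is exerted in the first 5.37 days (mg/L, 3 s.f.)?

y ≈ 16.0 mg/L

y_t = L₀(1 − e^(−k_d t)) = 22.5 × (1 − e^(−0.232×5.37))
= 22.5 × (1 − 0.2877) = 22.5 × 0.7123 = 16.03 mg/L.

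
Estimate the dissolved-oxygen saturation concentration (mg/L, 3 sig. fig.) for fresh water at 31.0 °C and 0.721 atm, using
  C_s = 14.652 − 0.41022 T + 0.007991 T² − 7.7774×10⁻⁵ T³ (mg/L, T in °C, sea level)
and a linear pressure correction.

At sea level: C_s = 14.652 − 0.41022×31.0 + 0.007991×31.0² − 7.7774×10⁻⁵×31.0³ = 7.298 mg/L.
Pressure correction: C_s' = 7.298 × 0.721 = 5.262 mg/L.

C_s ≈ 5.26 mg/L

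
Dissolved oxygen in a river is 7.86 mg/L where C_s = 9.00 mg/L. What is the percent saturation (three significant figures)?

87.3 % saturation

% saturation = C/C_s × 100 = 7.86/9.00 × 100 = 87.3 %.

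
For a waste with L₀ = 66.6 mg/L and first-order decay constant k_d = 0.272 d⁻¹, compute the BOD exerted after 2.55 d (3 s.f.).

y ≈ 33.3 mg/L

y_t = L₀(1 − e^(−k_d t)) = 66.6 × (1 − e^(−0.272×2.55))
= 66.6 × (1 − 0.4998) = 66.6 × 0.5002 = 33.32 mg/L.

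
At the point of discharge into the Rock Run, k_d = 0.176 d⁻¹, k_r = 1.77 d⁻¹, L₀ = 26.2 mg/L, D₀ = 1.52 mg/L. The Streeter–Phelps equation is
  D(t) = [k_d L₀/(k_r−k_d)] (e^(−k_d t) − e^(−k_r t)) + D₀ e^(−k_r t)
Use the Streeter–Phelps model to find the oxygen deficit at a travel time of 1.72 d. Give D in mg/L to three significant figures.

D ≈ 2.07 mg/L

k_d L₀/(k_r−k_d) = 0.176×26.2/(1.77−0.176) = 4.611/1.594 = 2.893 mg/L.
e^(−k_d t) = e^(−0.176×1.720) = 0.7388; e^(−k_r t) = e^(−1.77×1.720) = 0.04762.
D = 2.893 × (0.7388 − 0.04762) + 1.52 × 0.04762 = 1.999 + 0.07239 = 2.072 mg/L.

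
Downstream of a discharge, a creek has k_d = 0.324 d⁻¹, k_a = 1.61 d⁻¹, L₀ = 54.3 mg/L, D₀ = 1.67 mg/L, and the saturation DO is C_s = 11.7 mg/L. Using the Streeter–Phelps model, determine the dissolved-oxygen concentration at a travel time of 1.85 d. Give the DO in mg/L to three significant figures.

k_d L₀/(k_a−k_d) = 0.324×54.3/(1.61−0.324) = 17.59/1.286 = 13.68 mg/L.
e^(−k_d t) = e^(−0.324×1.850) = 0.5491; e^(−k_a t) = e^(−1.61×1.850) = 0.05087.
D = 13.68 × (0.5491 − 0.05087) + 1.67 × 0.05087 = 6.817 + 0.08495 = 6.902 mg/L.
DO = C_s − D = 11.7 − 6.902 = 4.798 mg/L.

DO ≈ 4.80 mg/L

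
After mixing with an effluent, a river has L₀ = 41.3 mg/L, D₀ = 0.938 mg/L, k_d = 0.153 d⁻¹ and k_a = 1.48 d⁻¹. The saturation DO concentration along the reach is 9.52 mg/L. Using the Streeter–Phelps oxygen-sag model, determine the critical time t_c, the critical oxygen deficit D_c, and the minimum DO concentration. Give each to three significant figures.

t_c ≈ 1.54 d; D_c ≈ 3.37 mg/L; min DO ≈ 6.15 mg/L

t_c = [1/(k_a−k_d)] ln[(k_a/k_d)(1 − D₀(k_a−k_d)/(k_d L₀))]
= [1/(1.48−0.153)] ln[(1.48/0.153)(1 − 0.938×1.327/(0.153×41.3))]
= (1/1.327) ln[9.673 × 0.8030] = 0.7536 × ln(7.768) = 0.7536 × 2.050 = 1.545 d.
D_c = (k_d/k_a) L₀ e^(−k_d t_c) = (0.153/1.48) × 41.3 × e^(−0.153×1.545) = 0.1034 × 41.3 × 0.7895 = 3.371 mg/L.
Minimum DO = C_s − D_c = 9.52 − 3.371 = 6.149 mg/L.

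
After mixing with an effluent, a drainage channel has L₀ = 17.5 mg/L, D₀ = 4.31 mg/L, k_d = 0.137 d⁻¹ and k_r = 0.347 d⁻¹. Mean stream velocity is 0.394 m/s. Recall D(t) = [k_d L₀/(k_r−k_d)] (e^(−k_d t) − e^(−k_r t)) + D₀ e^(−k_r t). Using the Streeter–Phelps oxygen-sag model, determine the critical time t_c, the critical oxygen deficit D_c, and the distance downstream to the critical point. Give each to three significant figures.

With k_r/k_d = 2.533 and 1 − D₀(k_r−k_d)/(k_d L₀) = 0.6225,
t_c = ln(2.533 × 0.6225) / (0.347 − 0.137) = ln(1.577) / 0.2100 = 0.4553/0.2100 = 2.168 d.
D_c = (k_d/k_r) L₀ e^(−k_d t_c) = (0.137/0.347) × 17.5 × e^(−0.137×2.168) = 0.3948 × 17.5 × 0.7430 = 5.134 mg/L.
x_c = v t_c = 0.394 m/s × 2.168 d × 86400 s/d = 73810 m ≈ 73.8 km.

t_c ≈ 2.17 d; D_c ≈ 5.13 mg/L; x_c ≈ 73.8 km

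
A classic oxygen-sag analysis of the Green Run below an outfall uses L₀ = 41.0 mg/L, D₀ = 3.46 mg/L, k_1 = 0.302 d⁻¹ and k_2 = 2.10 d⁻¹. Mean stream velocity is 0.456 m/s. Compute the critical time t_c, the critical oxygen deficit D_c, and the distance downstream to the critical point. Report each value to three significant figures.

t_c = [1/(k_2−k_1)] ln[(k_2/k_1)(1 − D₀(k_2−k_1)/(k_1 L₀))]
= [1/(2.10−0.302)] ln[(2.10/0.302)(1 − 3.46×1.798/(0.302×41.0))]
= (1/1.798) ln[6.954 × 0.4976] = 0.5562 × ln(3.460) = 0.5562 × 1.241 = 0.6903 d.
L(t_c) = L₀ e^(−k_1 t_c) = 41.0 × 0.8118 = 33.28 mg/L, and at the critical point k_2 D_c = k_1 L, so D_c = (0.302/2.10) × 33.28 = 4.787 mg/L.
x_c = v t_c = 0.456 m/s × 0.6903 d × 86400 s/d = 27200 m ≈ 27.2 km.

t_c ≈ 0.690 d; D_c ≈ 4.79 mg/L; x_c ≈ 27.2 km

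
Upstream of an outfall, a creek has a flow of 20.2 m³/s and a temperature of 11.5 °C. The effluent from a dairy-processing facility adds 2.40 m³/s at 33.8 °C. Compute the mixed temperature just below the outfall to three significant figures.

Flow-weighted mixing: C = (Q_r C_r + Q_w C_w)/(Q_r + Q_w)
= (20.2×11.5 + 2.40×33.8)/(20.2 + 2.40) = 313.4/22.60 = 13.87 °C.

13.9 °C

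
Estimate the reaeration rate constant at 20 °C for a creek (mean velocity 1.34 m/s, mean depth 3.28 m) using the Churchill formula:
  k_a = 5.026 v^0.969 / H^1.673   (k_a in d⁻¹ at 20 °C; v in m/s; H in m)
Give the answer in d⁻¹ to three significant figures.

k_a ≈ 0.915 d⁻¹

k_a = 5.026 × 1.34^0.969 / 3.28^1.673 = 5.026 × 1.328 / 7.296 = 0.9148 d⁻¹.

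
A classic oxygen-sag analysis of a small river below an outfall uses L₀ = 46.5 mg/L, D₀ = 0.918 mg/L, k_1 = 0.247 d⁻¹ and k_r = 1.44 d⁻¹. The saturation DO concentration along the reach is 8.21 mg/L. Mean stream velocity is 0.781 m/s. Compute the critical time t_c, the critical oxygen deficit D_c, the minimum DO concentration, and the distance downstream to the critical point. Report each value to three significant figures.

At the critical point dD/dt = 0, so k_1 L₀ e^(−k_1 t) = k_r D. Substituting D(t) from the Streeter–Phelps equation and solving for t gives
t_c = ln[(k_r/k_1)(1 − D₀(k_r−k_1)/(k_1 L₀))] / (k_r−k_1).
Here k_r−k_1 = 1.193 d⁻¹ and 1 − D₀(k_r−k_1)/(k_1 L₀) = 1 − 0.918×1.193/(0.247×46.5) = 0.9046, so
t_c = ln(5.830 × 0.9046) / 1.193 = 1.663 / 1.193 = 1.394 d.
D_c = (k_1/k_r) L₀ e^(−k_1 t_c) = (0.247/1.44) × 46.5 × e^(−0.247×1.394) = 0.1715 × 46.5 × 0.7087 = 5.653 mg/L.
Minimum DO = C_s − D_c = 8.21 − 5.653 = 2.557 mg/L.
x_c = v t_c = 0.781 m/s × 1.394 d × 86400 s/d = 94050 m ≈ 94.1 km.

t_c ≈ 1.39 d; D_c ≈ 5.65 mg/L; min DO ≈ 2.56 mg/L; x_c ≈ 94.1 km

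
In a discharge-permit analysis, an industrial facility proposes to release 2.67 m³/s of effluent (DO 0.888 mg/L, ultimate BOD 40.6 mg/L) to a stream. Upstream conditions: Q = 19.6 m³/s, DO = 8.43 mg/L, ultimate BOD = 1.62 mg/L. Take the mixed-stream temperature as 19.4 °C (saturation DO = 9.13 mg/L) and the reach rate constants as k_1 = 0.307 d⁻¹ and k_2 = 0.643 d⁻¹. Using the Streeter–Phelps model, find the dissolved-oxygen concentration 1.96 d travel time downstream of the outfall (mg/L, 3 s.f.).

DO ≈ 7.16 mg/L

Mixed DO = (19.6×8.43 + 2.67×0.888)/(19.6+2.67) = 167.6/22.27 = 7.526 mg/L.
Mixed L₀ = (19.6×1.62 + 2.67×40.6)/(22.27) = 140.2/22.27 = 6.293 mg/L.
Initial deficit D₀ = C_s − DO₀ = 9.13 − 7.526 = 1.604 mg/L.
D(1.96) = [0.307×6.293/(0.643−0.307)](e^(−0.307×1.96) − e^(−0.643×1.96)) + 1.604 e^(−0.643×1.96)
= 5.750 × (0.5479 − 0.2836) + 1.604 × 0.2836 = 1.975 mg/L.
DO = 9.13 − 1.975 = 7.155 mg/L.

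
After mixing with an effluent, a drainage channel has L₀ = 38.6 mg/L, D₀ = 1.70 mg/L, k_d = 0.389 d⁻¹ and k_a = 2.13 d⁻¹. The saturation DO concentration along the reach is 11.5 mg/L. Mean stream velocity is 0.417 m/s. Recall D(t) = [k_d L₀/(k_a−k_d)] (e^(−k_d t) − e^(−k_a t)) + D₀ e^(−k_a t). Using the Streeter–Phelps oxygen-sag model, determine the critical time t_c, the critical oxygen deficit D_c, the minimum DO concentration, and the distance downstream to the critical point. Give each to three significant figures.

At the critical point dD/dt = 0, so k_d L₀ e^(−k_d t) = k_a D. Substituting D(t) from the Streeter–Phelps equation and solving for t gives
t_c = ln[(k_a/k_d)(1 − D₀(k_a−k_d)/(k_d L₀))] / (k_a−k_d).
Here k_a−k_d = 1.741 d⁻¹ and 1 − D₀(k_a−k_d)/(k_d L₀) = 1 − 1.70×1.741/(0.389×38.6) = 0.8029, so
t_c = ln(5.476 × 0.8029) / 1.741 = 1.481 / 1.741 = 0.8505 d.
L(t_c) = L₀ e^(−k_d t_c) = 38.6 × 0.7183 = 27.73 mg/L, and at the critical point k_a D_c = k_d L, so D_c = (0.389/2.13) × 27.73 = 5.064 mg/L.
Minimum DO = C_s − D_c = 11.5 − 5.064 = 6.436 mg/L.
x_c = v t_c = 0.417 m/s × 0.8505 d × 86400 s/d = 30640 m ≈ 30.6 km.

t_c ≈ 0.851 d; D_c ≈ 5.06 mg/L; min DO ≈ 6.44 mg/L; x_c ≈ 30.6 km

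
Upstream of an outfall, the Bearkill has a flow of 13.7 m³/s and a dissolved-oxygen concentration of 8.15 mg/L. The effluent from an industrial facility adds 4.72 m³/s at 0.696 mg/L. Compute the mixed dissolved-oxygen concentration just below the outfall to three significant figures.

Flow-weighted mixing: C = (Q_r C_r + Q_w C_w)/(Q_r + Q_w)
= (13.7×8.15 + 4.72×0.696)/(13.7 + 4.72) = 114.9/18.42 = 6.240 mg/L.

6.24 mg/L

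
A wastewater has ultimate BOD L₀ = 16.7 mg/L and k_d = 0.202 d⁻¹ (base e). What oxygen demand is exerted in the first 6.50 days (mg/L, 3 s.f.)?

y_t = L₀(1 − e^(−k_d t)) = 16.7 × (1 − e^(−0.202×6.50))
= 16.7 × (1 − 0.2690) = 16.7 × 0.7310 = 12.21 mg/L.

y ≈ 12.2 mg/L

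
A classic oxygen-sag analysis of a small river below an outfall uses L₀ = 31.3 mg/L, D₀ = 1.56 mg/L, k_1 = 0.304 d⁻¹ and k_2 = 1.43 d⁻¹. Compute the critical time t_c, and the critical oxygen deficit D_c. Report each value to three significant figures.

t_c ≈ 1.19 d; D_c ≈ 4.63 mg/L

At the critical point dD/dt = 0, so k_1 L₀ e^(−k_1 t) = k_2 D. Substituting D(t) from the Streeter–Phelps equation and solving for t gives
t_c = ln[(k_2/k_1)(1 − D₀(k_2−k_1)/(k_1 L₀))] / (k_2−k_1).
Here k_2−k_1 = 1.126 d⁻¹ and 1 − D₀(k_2−k_1)/(k_1 L₀) = 1 − 1.56×1.126/(0.304×31.3) = 0.8154, so
t_c = ln(4.704 × 0.8154) / 1.126 = 1.344 / 1.126 = 1.194 d.
L(t_c) = L₀ e^(−k_1 t_c) = 31.3 × 0.6956 = 21.77 mg/L, and at the critical point k_2 D_c = k_1 L, so D_c = (0.304/1.43) × 21.77 = 4.629 mg/L.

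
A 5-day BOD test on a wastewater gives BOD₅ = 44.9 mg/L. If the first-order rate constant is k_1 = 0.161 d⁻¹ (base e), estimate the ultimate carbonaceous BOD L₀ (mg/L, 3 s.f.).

BOD₅ = L₀(1 − e^(−5k_1)) ⇒ L₀ = BOD₅ / (1 − e^(−5×0.161))
= 44.9 / (1 − 0.4471) = 44.9 / 0.5529 = 81.21 mg/L.

L₀ ≈ 81.2 mg/L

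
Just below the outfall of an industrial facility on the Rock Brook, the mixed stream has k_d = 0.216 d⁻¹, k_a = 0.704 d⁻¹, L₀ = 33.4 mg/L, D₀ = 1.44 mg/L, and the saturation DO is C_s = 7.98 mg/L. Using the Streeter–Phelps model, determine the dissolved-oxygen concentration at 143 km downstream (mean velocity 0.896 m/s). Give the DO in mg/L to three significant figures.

DO ≈ 1.70 mg/L

Travel time t = x/v = 143 km / (0.896 m/s) = 143000 m / 0.896 m/s = 159600 s = 1.847 d.
k_d L₀/(k_a−k_d) = 0.216×33.4/(0.704−0.216) = 7.214/0.4880 = 14.78 mg/L.
e^(−k_d t) = e^(−0.216×1.847) = 0.6710; e^(−k_a t) = e^(−0.704×1.847) = 0.2724.
D = 14.78 × (0.6710 − 0.2724) + 1.44 × 0.2724 = 5.892 + 0.3923 = 6.285 mg/L.
DO = C_s − D = 7.98 − 6.285 = 1.695 mg/L.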